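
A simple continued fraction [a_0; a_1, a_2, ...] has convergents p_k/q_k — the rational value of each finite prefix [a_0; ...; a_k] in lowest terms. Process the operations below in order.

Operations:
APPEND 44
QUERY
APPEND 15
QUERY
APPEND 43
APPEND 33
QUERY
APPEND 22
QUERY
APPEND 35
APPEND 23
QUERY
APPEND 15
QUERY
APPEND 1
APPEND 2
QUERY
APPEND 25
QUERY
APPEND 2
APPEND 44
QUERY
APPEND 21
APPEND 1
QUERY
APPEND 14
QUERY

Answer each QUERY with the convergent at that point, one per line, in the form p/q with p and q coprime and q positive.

44/1
661/15
940072/21333
20710051/469972
16713922762/379288091
251434633287/5705791718
787731745385/17875951336
19961442190674/452983863209
1811228551766926/41102105684385
39887738754999105/905170168734224
596504852773219649/13536450425328975

APPEND 44: p_0 = 44·1 + 0 = 44, q_0 = 44·0 + 1 = 1 → 44/1
APPEND 15: p_1 = 15·44 + 1 = 661, q_1 = 15·1 + 0 = 15 → 661/15
APPEND 43: p_2 = 43·661 + 44 = 28467, q_2 = 43·15 + 1 = 646 → 28467/646
APPEND 33: p_3 = 33·28467 + 661 = 940072, q_3 = 33·646 + 15 = 21333 → 940072/21333
APPEND 22: p_4 = 22·940072 + 28467 = 20710051, q_4 = 22·21333 + 646 = 469972 → 20710051/469972
APPEND 35: p_5 = 35·20710051 + 940072 = 725791857, q_5 = 35·469972 + 21333 = 16470353 → 725791857/16470353
APPEND 23: p_6 = 23·725791857 + 20710051 = 16713922762, q_6 = 23·16470353 + 469972 = 379288091 → 16713922762/379288091
APPEND 15: p_7 = 15·16713922762 + 725791857 = 251434633287, q_7 = 15·379288091 + 16470353 = 5705791718 → 251434633287/5705791718
APPEND 1: p_8 = 1·251434633287 + 16713922762 = 268148556049, q_8 = 1·5705791718 + 379288091 = 6085079809 → 268148556049/6085079809
APPEND 2: p_9 = 2·268148556049 + 251434633287 = 787731745385, q_9 = 2·6085079809 + 5705791718 = 17875951336 → 787731745385/17875951336
APPEND 25: p_10 = 25·787731745385 + 268148556049 = 19961442190674, q_10 = 25·17875951336 + 6085079809 = 452983863209 → 19961442190674/452983863209
APPEND 2: p_11 = 2·19961442190674 + 787731745385 = 40710616126733, q_11 = 2·452983863209 + 17875951336 = 923843677754 → 40710616126733/923843677754
APPEND 44: p_12 = 44·40710616126733 + 19961442190674 = 1811228551766926, q_12 = 44·923843677754 + 452983863209 = 41102105684385 → 1811228551766926/41102105684385
APPEND 21: p_13 = 21·1811228551766926 + 40710616126733 = 38076510203232179, q_13 = 21·41102105684385 + 923843677754 = 864068063049839 → 38076510203232179/864068063049839
APPEND 1: p_14 = 1·38076510203232179 + 1811228551766926 = 39887738754999105, q_14 = 1·864068063049839 + 41102105684385 = 905170168734224 → 39887738754999105/905170168734224
APPEND 14: p_15 = 14·39887738754999105 + 38076510203232179 = 596504852773219649, q_15 = 14·905170168734224 + 864068063049839 = 13536450425328975 → 596504852773219649/13536450425328975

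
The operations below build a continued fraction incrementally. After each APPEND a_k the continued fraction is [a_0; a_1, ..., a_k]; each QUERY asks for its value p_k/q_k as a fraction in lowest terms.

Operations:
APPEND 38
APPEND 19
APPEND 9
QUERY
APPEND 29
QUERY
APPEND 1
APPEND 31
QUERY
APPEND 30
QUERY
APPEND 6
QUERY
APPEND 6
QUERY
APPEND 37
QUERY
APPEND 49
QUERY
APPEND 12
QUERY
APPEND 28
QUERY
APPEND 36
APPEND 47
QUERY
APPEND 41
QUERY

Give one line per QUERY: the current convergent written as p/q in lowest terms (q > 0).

6545/172
190528/5007
6299791/165556
189190803/4971859
1141444609/29996710
7037858457/184952119
261542207518/6873225113
12822606026839/336972982656
154132814529586/4050549016985
4328541412855247/113752345458236
7335464854246823713/192773096664591843
300910040647797090711/7907796098233779044

APPEND 38: p_0 = 38·1 + 0 = 38, q_0 = 38·0 + 1 = 1 → 38/1
APPEND 19: p_1 = 19·38 + 1 = 723, q_1 = 19·1 + 0 = 19 → 723/19
APPEND 9: p_2 = 9·723 + 38 = 6545, q_2 = 9·19 + 1 = 172 → 6545/172
APPEND 29: p_3 = 29·6545 + 723 = 190528, q_3 = 29·172 + 19 = 5007 → 190528/5007
APPEND 1: p_4 = 1·190528 + 6545 = 197073, q_4 = 1·5007 + 172 = 5179 → 197073/5179
APPEND 31: p_5 = 31·197073 + 190528 = 6299791, q_5 = 31·5179 + 5007 = 165556 → 6299791/165556
APPEND 30: p_6 = 30·6299791 + 197073 = 189190803, q_6 = 30·165556 + 5179 = 4971859 → 189190803/4971859
APPEND 6: p_7 = 6·189190803 + 6299791 = 1141444609, q_7 = 6·4971859 + 165556 = 29996710 → 1141444609/29996710
APPEND 6: p_8 = 6·1141444609 + 189190803 = 7037858457, q_8 = 6·29996710 + 4971859 = 184952119 → 7037858457/184952119
APPEND 37: p_9 = 37·7037858457 + 1141444609 = 261542207518, q_9 = 37·184952119 + 29996710 = 6873225113 → 261542207518/6873225113
APPEND 49: p_10 = 49·261542207518 + 7037858457 = 12822606026839, q_10 = 49·6873225113 + 184952119 = 336972982656 → 12822606026839/336972982656
APPEND 12: p_11 = 12·12822606026839 + 261542207518 = 154132814529586, q_11 = 12·336972982656 + 6873225113 = 4050549016985 → 154132814529586/4050549016985
APPEND 28: p_12 = 28·154132814529586 + 12822606026839 = 4328541412855247, q_12 = 28·4050549016985 + 336972982656 = 113752345458236 → 4328541412855247/113752345458236
APPEND 36: p_13 = 36·4328541412855247 + 154132814529586 = 155981623677318478, q_13 = 36·113752345458236 + 4050549016985 = 4099134985513481 → 155981623677318478/4099134985513481
APPEND 47: p_14 = 47·155981623677318478 + 4328541412855247 = 7335464854246823713, q_14 = 47·4099134985513481 + 113752345458236 = 192773096664591843 → 7335464854246823713/192773096664591843
APPEND 41: p_15 = 41·7335464854246823713 + 155981623677318478 = 300910040647797090711, q_15 = 41·192773096664591843 + 4099134985513481 = 7907796098233779044 → 300910040647797090711/7907796098233779044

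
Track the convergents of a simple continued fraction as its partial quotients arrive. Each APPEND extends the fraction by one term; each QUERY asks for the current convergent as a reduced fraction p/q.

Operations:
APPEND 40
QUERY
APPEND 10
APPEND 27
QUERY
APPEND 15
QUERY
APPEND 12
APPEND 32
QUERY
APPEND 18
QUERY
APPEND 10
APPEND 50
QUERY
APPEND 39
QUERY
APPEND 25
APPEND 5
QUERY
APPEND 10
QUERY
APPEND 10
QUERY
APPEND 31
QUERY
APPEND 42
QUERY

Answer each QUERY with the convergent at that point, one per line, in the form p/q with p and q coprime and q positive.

APPEND 40: p_0 = 40·1 + 0 = 40, q_0 = 40·0 + 1 = 1 → 40/1
APPEND 10: p_1 = 10·40 + 1 = 401, q_1 = 10·1 + 0 = 10 → 401/10
APPEND 27: p_2 = 27·401 + 40 = 10867, q_2 = 27·10 + 1 = 271 → 10867/271
APPEND 15: p_3 = 15·10867 + 401 = 163406, q_3 = 15·271 + 10 = 4075 → 163406/4075
APPEND 12: p_4 = 12·163406 + 10867 = 1971739, q_4 = 12·4075 + 271 = 49171 → 1971739/49171
APPEND 32: p_5 = 32·1971739 + 163406 = 63259054, q_5 = 32·49171 + 4075 = 1577547 → 63259054/1577547
APPEND 18: p_6 = 18·63259054 + 1971739 = 1140634711, q_6 = 18·1577547 + 49171 = 28445017 → 1140634711/28445017
APPEND 10: p_7 = 10·1140634711 + 63259054 = 11469606164, q_7 = 10·28445017 + 1577547 = 286027717 → 11469606164/286027717
APPEND 50: p_8 = 50·11469606164 + 1140634711 = 574620942911, q_8 = 50·286027717 + 28445017 = 14329830867 → 574620942911/14329830867
APPEND 39: p_9 = 39·574620942911 + 11469606164 = 22421686379693, q_9 = 39·14329830867 + 286027717 = 559149431530 → 22421686379693/559149431530
APPEND 25: p_10 = 25·22421686379693 + 574620942911 = 561116780435236, q_10 = 25·559149431530 + 14329830867 = 13993065619117 → 561116780435236/13993065619117
APPEND 5: p_11 = 5·561116780435236 + 22421686379693 = 2828005588555873, q_11 = 5·13993065619117 + 559149431530 = 70524477527115 → 2828005588555873/70524477527115
APPEND 10: p_12 = 10·2828005588555873 + 561116780435236 = 28841172665993966, q_12 = 10·70524477527115 + 13993065619117 = 719237840890267 → 28841172665993966/719237840890267
APPEND 10: p_13 = 10·28841172665993966 + 2828005588555873 = 291239732248495533, q_13 = 10·719237840890267 + 70524477527115 = 7262902886429785 → 291239732248495533/7262902886429785
APPEND 31: p_14 = 31·291239732248495533 + 28841172665993966 = 9057272872369355489, q_14 = 31·7262902886429785 + 719237840890267 = 225869227320213602 → 9057272872369355489/225869227320213602
APPEND 42: p_15 = 42·9057272872369355489 + 291239732248495533 = 380696700371761426071, q_15 = 42·225869227320213602 + 7262902886429785 = 9493770450335401069 → 380696700371761426071/9493770450335401069

40/1
10867/271
163406/4075
63259054/1577547
1140634711/28445017
574620942911/14329830867
22421686379693/559149431530
2828005588555873/70524477527115
28841172665993966/719237840890267
291239732248495533/7262902886429785
9057272872369355489/225869227320213602
380696700371761426071/9493770450335401069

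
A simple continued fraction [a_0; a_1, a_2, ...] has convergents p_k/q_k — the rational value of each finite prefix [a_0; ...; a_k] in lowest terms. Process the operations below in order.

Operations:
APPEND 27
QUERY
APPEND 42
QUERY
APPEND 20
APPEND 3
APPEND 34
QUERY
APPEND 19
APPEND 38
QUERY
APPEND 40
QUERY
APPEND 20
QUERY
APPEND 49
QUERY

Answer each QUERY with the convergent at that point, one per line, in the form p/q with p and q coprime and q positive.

27/1
1135/42
2379471/88051
1722991541/63758343
68964940905/2552009254
1381021809641/51103943423
67739033613314/2506645236981

APPEND 27: p_0 = 27·1 + 0 = 27, q_0 = 27·0 + 1 = 1 → 27/1
APPEND 42: p_1 = 42·27 + 1 = 1135, q_1 = 42·1 + 0 = 42 → 1135/42
APPEND 20: p_2 = 20·1135 + 27 = 22727, q_2 = 20·42 + 1 = 841 → 22727/841
APPEND 3: p_3 = 3·22727 + 1135 = 69316, q_3 = 3·841 + 42 = 2565 → 69316/2565
APPEND 34: p_4 = 34·69316 + 22727 = 2379471, q_4 = 34·2565 + 841 = 88051 → 2379471/88051
APPEND 19: p_5 = 19·2379471 + 69316 = 45279265, q_5 = 19·88051 + 2565 = 1675534 → 45279265/1675534
APPEND 38: p_6 = 38·45279265 + 2379471 = 1722991541, q_6 = 38·1675534 + 88051 = 63758343 → 1722991541/63758343
APPEND 40: p_7 = 40·1722991541 + 45279265 = 68964940905, q_7 = 40·63758343 + 1675534 = 2552009254 → 68964940905/2552009254
APPEND 20: p_8 = 20·68964940905 + 1722991541 = 1381021809641, q_8 = 20·2552009254 + 63758343 = 51103943423 → 1381021809641/51103943423
APPEND 49: p_9 = 49·1381021809641 + 68964940905 = 67739033613314, q_9 = 49·51103943423 + 2552009254 = 2506645236981 → 67739033613314/2506645236981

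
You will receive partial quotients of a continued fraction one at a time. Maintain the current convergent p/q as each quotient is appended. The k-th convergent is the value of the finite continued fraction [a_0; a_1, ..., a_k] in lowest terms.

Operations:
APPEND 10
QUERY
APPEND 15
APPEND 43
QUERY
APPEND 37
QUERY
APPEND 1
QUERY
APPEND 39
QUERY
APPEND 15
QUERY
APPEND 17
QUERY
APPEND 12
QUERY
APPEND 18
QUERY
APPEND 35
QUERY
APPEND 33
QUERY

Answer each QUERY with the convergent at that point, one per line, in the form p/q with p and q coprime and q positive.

10/1
6503/646
240762/23917
247265/24563
9884097/981874
148508720/14752673
2534532337/251777315
30562896764/3036080453
552666674089/54901225469
19373896489879/1924578971868
639891250840096/63566007297113

APPEND 10: p_0 = 10·1 + 0 = 10, q_0 = 10·0 + 1 = 1 → 10/1
APPEND 15: p_1 = 15·10 + 1 = 151, q_1 = 15·1 + 0 = 15 → 151/15
APPEND 43: p_2 = 43·151 + 10 = 6503, q_2 = 43·15 + 1 = 646 → 6503/646
APPEND 37: p_3 = 37·6503 + 151 = 240762, q_3 = 37·646 + 15 = 23917 → 240762/23917
APPEND 1: p_4 = 1·240762 + 6503 = 247265, q_4 = 1·23917 + 646 = 24563 → 247265/24563
APPEND 39: p_5 = 39·247265 + 240762 = 9884097, q_5 = 39·24563 + 23917 = 981874 → 9884097/981874
APPEND 15: p_6 = 15·9884097 + 247265 = 148508720, q_6 = 15·981874 + 24563 = 14752673 → 148508720/14752673
APPEND 17: p_7 = 17·148508720 + 9884097 = 2534532337, q_7 = 17·14752673 + 981874 = 251777315 → 2534532337/251777315
APPEND 12: p_8 = 12·2534532337 + 148508720 = 30562896764, q_8 = 12·251777315 + 14752673 = 3036080453 → 30562896764/3036080453
APPEND 18: p_9 = 18·30562896764 + 2534532337 = 552666674089, q_9 = 18·3036080453 + 251777315 = 54901225469 → 552666674089/54901225469
APPEND 35: p_10 = 35·552666674089 + 30562896764 = 19373896489879, q_10 = 35·54901225469 + 3036080453 = 1924578971868 → 19373896489879/1924578971868
APPEND 33: p_11 = 33·19373896489879 + 552666674089 = 639891250840096, q_11 = 33·1924578971868 + 54901225469 = 63566007297113 → 639891250840096/63566007297113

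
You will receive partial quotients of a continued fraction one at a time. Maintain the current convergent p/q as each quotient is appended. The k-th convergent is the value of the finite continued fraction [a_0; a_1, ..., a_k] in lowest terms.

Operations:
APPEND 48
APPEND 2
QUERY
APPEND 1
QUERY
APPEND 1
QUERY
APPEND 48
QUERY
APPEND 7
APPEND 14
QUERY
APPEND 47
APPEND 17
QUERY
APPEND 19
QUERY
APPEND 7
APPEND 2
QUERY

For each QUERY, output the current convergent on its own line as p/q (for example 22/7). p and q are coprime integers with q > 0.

97/2
145/3
242/5
11761/243
1167727/24127
935585273/19330602
17831085925/368417113
269337459421/5564917899

APPEND 48: p_0 = 48·1 + 0 = 48, q_0 = 48·0 + 1 = 1 → 48/1
APPEND 2: p_1 = 2·48 + 1 = 97, q_1 = 2·1 + 0 = 2 → 97/2
APPEND 1: p_2 = 1·97 + 48 = 145, q_2 = 1·2 + 1 = 3 → 145/3
APPEND 1: p_3 = 1·145 + 97 = 242, q_3 = 1·3 + 2 = 5 → 242/5
APPEND 48: p_4 = 48·242 + 145 = 11761, q_4 = 48·5 + 3 = 243 → 11761/243
APPEND 7: p_5 = 7·11761 + 242 = 82569, q_5 = 7·243 + 5 = 1706 → 82569/1706
APPEND 14: p_6 = 14·82569 + 11761 = 1167727, q_6 = 14·1706 + 243 = 24127 → 1167727/24127
APPEND 47: p_7 = 47·1167727 + 82569 = 54965738, q_7 = 47·24127 + 1706 = 1135675 → 54965738/1135675
APPEND 17: p_8 = 17·54965738 + 1167727 = 935585273, q_8 = 17·1135675 + 24127 = 19330602 → 935585273/19330602
APPEND 19: p_9 = 19·935585273 + 54965738 = 17831085925, q_9 = 19·19330602 + 1135675 = 368417113 → 17831085925/368417113
APPEND 7: p_10 = 7·17831085925 + 935585273 = 125753186748, q_10 = 7·368417113 + 19330602 = 2598250393 → 125753186748/2598250393
APPEND 2: p_11 = 2·125753186748 + 17831085925 = 269337459421, q_11 = 2·2598250393 + 368417113 = 5564917899 → 269337459421/5564917899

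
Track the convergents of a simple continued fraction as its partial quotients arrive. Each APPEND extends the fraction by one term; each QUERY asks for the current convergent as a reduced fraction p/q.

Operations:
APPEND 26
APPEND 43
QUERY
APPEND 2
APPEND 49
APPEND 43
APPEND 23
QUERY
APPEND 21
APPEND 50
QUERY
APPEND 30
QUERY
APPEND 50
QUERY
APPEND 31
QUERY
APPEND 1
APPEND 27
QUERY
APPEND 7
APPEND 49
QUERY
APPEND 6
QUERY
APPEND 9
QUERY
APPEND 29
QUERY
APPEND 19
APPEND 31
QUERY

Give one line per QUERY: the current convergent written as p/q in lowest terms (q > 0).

1119/43
110986522/4264941
116887866072/4491715241
3508971519751/134841206236
175565463853622/6746552027041
5446038350982033/209277954044507
157229341351544718/6041939617976303
54362352011858330087/2089012429381354084
327280339064425629203/12576584178120030173
2999885403591688992914/115278270032461625641
87323957043223406423709/3355646415119507173762
51614131103013152148768644/1983405011291515542914451

APPEND 26: p_0 = 26·1 + 0 = 26, q_0 = 26·0 + 1 = 1 → 26/1
APPEND 43: p_1 = 43·26 + 1 = 1119, q_1 = 43·1 + 0 = 43 → 1119/43
APPEND 2: p_2 = 2·1119 + 26 = 2264, q_2 = 2·43 + 1 = 87 → 2264/87
APPEND 49: p_3 = 49·2264 + 1119 = 112055, q_3 = 49·87 + 43 = 4306 → 112055/4306
APPEND 43: p_4 = 43·112055 + 2264 = 4820629, q_4 = 43·4306 + 87 = 185245 → 4820629/185245
APPEND 23: p_5 = 23·4820629 + 112055 = 110986522, q_5 = 23·185245 + 4306 = 4264941 → 110986522/4264941
APPEND 21: p_6 = 21·110986522 + 4820629 = 2335537591, q_6 = 21·4264941 + 185245 = 89749006 → 2335537591/89749006
APPEND 50: p_7 = 50·2335537591 + 110986522 = 116887866072, q_7 = 50·89749006 + 4264941 = 4491715241 → 116887866072/4491715241
APPEND 30: p_8 = 30·116887866072 + 2335537591 = 3508971519751, q_8 = 30·4491715241 + 89749006 = 134841206236 → 3508971519751/134841206236
APPEND 50: p_9 = 50·3508971519751 + 116887866072 = 175565463853622, q_9 = 50·134841206236 + 4491715241 = 6746552027041 → 175565463853622/6746552027041
APPEND 31: p_10 = 31·175565463853622 + 3508971519751 = 5446038350982033, q_10 = 31·6746552027041 + 134841206236 = 209277954044507 → 5446038350982033/209277954044507
APPEND 1: p_11 = 1·5446038350982033 + 175565463853622 = 5621603814835655, q_11 = 1·209277954044507 + 6746552027041 = 216024506071548 → 5621603814835655/216024506071548
APPEND 27: p_12 = 27·5621603814835655 + 5446038350982033 = 157229341351544718, q_12 = 27·216024506071548 + 209277954044507 = 6041939617976303 → 157229341351544718/6041939617976303
APPEND 7: p_13 = 7·157229341351544718 + 5621603814835655 = 1106226993275648681, q_13 = 7·6041939617976303 + 216024506071548 = 42509601831905669 → 1106226993275648681/42509601831905669
APPEND 49: p_14 = 49·1106226993275648681 + 157229341351544718 = 54362352011858330087, q_14 = 49·42509601831905669 + 6041939617976303 = 2089012429381354084 → 54362352011858330087/2089012429381354084
APPEND 6: p_15 = 6·54362352011858330087 + 1106226993275648681 = 327280339064425629203, q_15 = 6·2089012429381354084 + 42509601831905669 = 12576584178120030173 → 327280339064425629203/12576584178120030173
APPEND 9: p_16 = 9·327280339064425629203 + 54362352011858330087 = 2999885403591688992914, q_16 = 9·12576584178120030173 + 2089012429381354084 = 115278270032461625641 → 2999885403591688992914/115278270032461625641
APPEND 29: p_17 = 29·2999885403591688992914 + 327280339064425629203 = 87323957043223406423709, q_17 = 29·115278270032461625641 + 12576584178120030173 = 3355646415119507173762 → 87323957043223406423709/3355646415119507173762
APPEND 19: p_18 = 19·87323957043223406423709 + 2999885403591688992914 = 1662155069224836411043385, q_18 = 19·3355646415119507173762 + 115278270032461625641 = 63872560157303097927119 → 1662155069224836411043385/63872560157303097927119
APPEND 31: p_19 = 31·1662155069224836411043385 + 87323957043223406423709 = 51614131103013152148768644, q_19 = 31·63872560157303097927119 + 3355646415119507173762 = 1983405011291515542914451 → 51614131103013152148768644/1983405011291515542914451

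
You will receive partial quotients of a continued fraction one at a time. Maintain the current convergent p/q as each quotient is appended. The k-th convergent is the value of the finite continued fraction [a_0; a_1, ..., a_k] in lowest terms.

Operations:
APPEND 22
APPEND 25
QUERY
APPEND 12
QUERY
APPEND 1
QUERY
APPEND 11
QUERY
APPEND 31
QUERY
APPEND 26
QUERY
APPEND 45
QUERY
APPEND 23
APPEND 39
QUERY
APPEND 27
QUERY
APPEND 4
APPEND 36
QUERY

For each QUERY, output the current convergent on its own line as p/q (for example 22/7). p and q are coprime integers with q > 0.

551/25
6634/301
7185/326
85669/3887
2662924/120823
69321693/3145285
3122139109/141658648
2806384465909/127332132019
75844259100743/3441228858702
11098447410380459/503562141264474

APPEND 22: p_0 = 22·1 + 0 = 22, q_0 = 22·0 + 1 = 1 → 22/1
APPEND 25: p_1 = 25·22 + 1 = 551, q_1 = 25·1 + 0 = 25 → 551/25
APPEND 12: p_2 = 12·551 + 22 = 6634, q_2 = 12·25 + 1 = 301 → 6634/301
APPEND 1: p_3 = 1·6634 + 551 = 7185, q_3 = 1·301 + 25 = 326 → 7185/326
APPEND 11: p_4 = 11·7185 + 6634 = 85669, q_4 = 11·326 + 301 = 3887 → 85669/3887
APPEND 31: p_5 = 31·85669 + 7185 = 2662924, q_5 = 31·3887 + 326 = 120823 → 2662924/120823
APPEND 26: p_6 = 26·2662924 + 85669 = 69321693, q_6 = 26·120823 + 3887 = 3145285 → 69321693/3145285
APPEND 45: p_7 = 45·69321693 + 2662924 = 3122139109, q_7 = 45·3145285 + 120823 = 141658648 → 3122139109/141658648
APPEND 23: p_8 = 23·3122139109 + 69321693 = 71878521200, q_8 = 23·141658648 + 3145285 = 3261294189 → 71878521200/3261294189
APPEND 39: p_9 = 39·71878521200 + 3122139109 = 2806384465909, q_9 = 39·3261294189 + 141658648 = 127332132019 → 2806384465909/127332132019
APPEND 27: p_10 = 27·2806384465909 + 71878521200 = 75844259100743, q_10 = 27·127332132019 + 3261294189 = 3441228858702 → 75844259100743/3441228858702
APPEND 4: p_11 = 4·75844259100743 + 2806384465909 = 306183420868881, q_11 = 4·3441228858702 + 127332132019 = 13892247566827 → 306183420868881/13892247566827
APPEND 36: p_12 = 36·306183420868881 + 75844259100743 = 11098447410380459, q_12 = 36·13892247566827 + 3441228858702 = 503562141264474 → 11098447410380459/503562141264474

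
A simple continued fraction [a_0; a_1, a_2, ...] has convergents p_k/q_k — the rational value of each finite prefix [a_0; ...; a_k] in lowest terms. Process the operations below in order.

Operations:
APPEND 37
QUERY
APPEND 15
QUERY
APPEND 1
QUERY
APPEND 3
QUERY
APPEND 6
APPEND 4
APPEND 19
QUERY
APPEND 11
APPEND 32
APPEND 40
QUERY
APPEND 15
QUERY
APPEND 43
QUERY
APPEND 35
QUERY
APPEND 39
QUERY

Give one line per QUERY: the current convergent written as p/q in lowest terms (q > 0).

APPEND 37: p_0 = 37·1 + 0 = 37, q_0 = 37·0 + 1 = 1 → 37/1
APPEND 15: p_1 = 15·37 + 1 = 556, q_1 = 15·1 + 0 = 15 → 556/15
APPEND 1: p_2 = 1·556 + 37 = 593, q_2 = 1·15 + 1 = 16 → 593/16
APPEND 3: p_3 = 3·593 + 556 = 2335, q_3 = 3·16 + 15 = 63 → 2335/63
APPEND 6: p_4 = 6·2335 + 593 = 14603, q_4 = 6·63 + 16 = 394 → 14603/394
APPEND 4: p_5 = 4·14603 + 2335 = 60747, q_5 = 4·394 + 63 = 1639 → 60747/1639
APPEND 19: p_6 = 19·60747 + 14603 = 1168796, q_6 = 19·1639 + 394 = 31535 → 1168796/31535
APPEND 11: p_7 = 11·1168796 + 60747 = 12917503, q_7 = 11·31535 + 1639 = 348524 → 12917503/348524
APPEND 32: p_8 = 32·12917503 + 1168796 = 414528892, q_8 = 32·348524 + 31535 = 11184303 → 414528892/11184303
APPEND 40: p_9 = 40·414528892 + 12917503 = 16594073183, q_9 = 40·11184303 + 348524 = 447720644 → 16594073183/447720644
APPEND 15: p_10 = 15·16594073183 + 414528892 = 249325626637, q_10 = 15·447720644 + 11184303 = 6726993963 → 249325626637/6726993963
APPEND 43: p_11 = 43·249325626637 + 16594073183 = 10737596018574, q_11 = 43·6726993963 + 447720644 = 289708461053 → 10737596018574/289708461053
APPEND 35: p_12 = 35·10737596018574 + 249325626637 = 376065186276727, q_12 = 35·289708461053 + 6726993963 = 10146523130818 → 376065186276727/10146523130818
APPEND 39: p_13 = 39·376065186276727 + 10737596018574 = 14677279860810927, q_13 = 39·10146523130818 + 289708461053 = 396004110562955 → 14677279860810927/396004110562955

37/1
556/15
593/16
2335/63
1168796/31535
16594073183/447720644
249325626637/6726993963
10737596018574/289708461053
376065186276727/10146523130818
14677279860810927/396004110562955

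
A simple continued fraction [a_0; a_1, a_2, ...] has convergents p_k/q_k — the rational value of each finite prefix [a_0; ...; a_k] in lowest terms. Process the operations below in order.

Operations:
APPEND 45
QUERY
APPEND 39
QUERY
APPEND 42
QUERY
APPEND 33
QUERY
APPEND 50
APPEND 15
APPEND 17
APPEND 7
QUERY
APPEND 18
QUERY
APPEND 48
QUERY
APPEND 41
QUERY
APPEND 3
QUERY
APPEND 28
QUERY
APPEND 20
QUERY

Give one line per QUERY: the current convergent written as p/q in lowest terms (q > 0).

APPEND 45: p_0 = 45·1 + 0 = 45, q_0 = 45·0 + 1 = 1 → 45/1
APPEND 39: p_1 = 39·45 + 1 = 1756, q_1 = 39·1 + 0 = 39 → 1756/39
APPEND 42: p_2 = 42·1756 + 45 = 73797, q_2 = 42·39 + 1 = 1639 → 73797/1639
APPEND 33: p_3 = 33·73797 + 1756 = 2437057, q_3 = 33·1639 + 39 = 54126 → 2437057/54126
APPEND 50: p_4 = 50·2437057 + 73797 = 121926647, q_4 = 50·54126 + 1639 = 2707939 → 121926647/2707939
APPEND 15: p_5 = 15·121926647 + 2437057 = 1831336762, q_5 = 15·2707939 + 54126 = 40673211 → 1831336762/40673211
APPEND 17: p_6 = 17·1831336762 + 121926647 = 31254651601, q_6 = 17·40673211 + 2707939 = 694152526 → 31254651601/694152526
APPEND 7: p_7 = 7·31254651601 + 1831336762 = 220613897969, q_7 = 7·694152526 + 40673211 = 4899740893 → 220613897969/4899740893
APPEND 18: p_8 = 18·220613897969 + 31254651601 = 4002304815043, q_8 = 18·4899740893 + 694152526 = 88889488600 → 4002304815043/88889488600
APPEND 48: p_9 = 48·4002304815043 + 220613897969 = 192331245020033, q_9 = 48·88889488600 + 4899740893 = 4271595193693 → 192331245020033/4271595193693
APPEND 41: p_10 = 41·192331245020033 + 4002304815043 = 7889583350636396, q_10 = 41·4271595193693 + 88889488600 = 175224292430013 → 7889583350636396/175224292430013
APPEND 3: p_11 = 3·7889583350636396 + 192331245020033 = 23861081296929221, q_11 = 3·175224292430013 + 4271595193693 = 529944472483732 → 23861081296929221/529944472483732
APPEND 28: p_12 = 28·23861081296929221 + 7889583350636396 = 675999859664654584, q_12 = 28·529944472483732 + 175224292430013 = 15013669521974509 → 675999859664654584/15013669521974509
APPEND 20: p_13 = 20·675999859664654584 + 23861081296929221 = 13543858274590020901, q_13 = 20·15013669521974509 + 529944472483732 = 300803334911973912 → 13543858274590020901/300803334911973912

45/1
1756/39
73797/1639
2437057/54126
220613897969/4899740893
4002304815043/88889488600
192331245020033/4271595193693
7889583350636396/175224292430013
23861081296929221/529944472483732
675999859664654584/15013669521974509
13543858274590020901/300803334911973912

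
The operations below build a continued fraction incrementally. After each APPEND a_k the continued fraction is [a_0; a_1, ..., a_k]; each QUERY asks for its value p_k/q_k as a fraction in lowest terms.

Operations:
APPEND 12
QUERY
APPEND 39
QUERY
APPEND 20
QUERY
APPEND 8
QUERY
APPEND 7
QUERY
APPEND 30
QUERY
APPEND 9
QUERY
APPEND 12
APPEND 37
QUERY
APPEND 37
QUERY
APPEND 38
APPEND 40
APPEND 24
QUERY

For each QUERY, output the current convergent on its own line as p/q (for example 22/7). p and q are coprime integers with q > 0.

APPEND 12: p_0 = 12·1 + 0 = 12, q_0 = 12·0 + 1 = 1 → 12/1
APPEND 39: p_1 = 39·12 + 1 = 469, q_1 = 39·1 + 0 = 39 → 469/39
APPEND 20: p_2 = 20·469 + 12 = 9392, q_2 = 20·39 + 1 = 781 → 9392/781
APPEND 8: p_3 = 8·9392 + 469 = 75605, q_3 = 8·781 + 39 = 6287 → 75605/6287
APPEND 7: p_4 = 7·75605 + 9392 = 538627, q_4 = 7·6287 + 781 = 44790 → 538627/44790
APPEND 30: p_5 = 30·538627 + 75605 = 16234415, q_5 = 30·44790 + 6287 = 1349987 → 16234415/1349987
APPEND 9: p_6 = 9·16234415 + 538627 = 146648362, q_6 = 9·1349987 + 44790 = 12194673 → 146648362/12194673
APPEND 12: p_7 = 12·146648362 + 16234415 = 1776014759, q_7 = 12·12194673 + 1349987 = 147686063 → 1776014759/147686063
APPEND 37: p_8 = 37·1776014759 + 146648362 = 65859194445, q_8 = 37·147686063 + 12194673 = 5476579004 → 65859194445/5476579004
APPEND 37: p_9 = 37·65859194445 + 1776014759 = 2438566209224, q_9 = 37·5476579004 + 147686063 = 202781109211 → 2438566209224/202781109211
APPEND 38: p_10 = 38·2438566209224 + 65859194445 = 92731375144957, q_10 = 38·202781109211 + 5476579004 = 7711158729022 → 92731375144957/7711158729022
APPEND 40: p_11 = 40·92731375144957 + 2438566209224 = 3711693572007504, q_11 = 40·7711158729022 + 202781109211 = 308649130270091 → 3711693572007504/308649130270091
APPEND 24: p_12 = 24·3711693572007504 + 92731375144957 = 89173377103325053, q_12 = 24·308649130270091 + 7711158729022 = 7415290285211206 → 89173377103325053/7415290285211206

12/1
469/39
9392/781
75605/6287
538627/44790
16234415/1349987
146648362/12194673
65859194445/5476579004
2438566209224/202781109211
89173377103325053/7415290285211206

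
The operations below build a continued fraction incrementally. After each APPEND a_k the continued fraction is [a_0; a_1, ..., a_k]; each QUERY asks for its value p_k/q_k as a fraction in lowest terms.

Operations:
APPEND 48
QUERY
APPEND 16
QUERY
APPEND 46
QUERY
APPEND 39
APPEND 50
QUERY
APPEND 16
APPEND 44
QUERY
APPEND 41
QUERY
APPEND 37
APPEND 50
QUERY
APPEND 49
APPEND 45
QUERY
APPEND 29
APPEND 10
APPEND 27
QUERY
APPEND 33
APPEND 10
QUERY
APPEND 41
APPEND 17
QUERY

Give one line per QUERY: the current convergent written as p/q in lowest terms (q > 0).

48/1
769/16
35422/737
69146772/1438687
48809292248/1015539731
2002288712747/41660176722
3708676871907097/77163764098972
8184677186551930897/170292673495862257
64593631903506822308182/1343953098813643266485
21404327750603645814082512/445344405643877173181705
14976498317923135014515609737/311605195908752874881685964

APPEND 48: p_0 = 48·1 + 0 = 48, q_0 = 48·0 + 1 = 1 → 48/1
APPEND 16: p_1 = 16·48 + 1 = 769, q_1 = 16·1 + 0 = 16 → 769/16
APPEND 46: p_2 = 46·769 + 48 = 35422, q_2 = 46·16 + 1 = 737 → 35422/737
APPEND 39: p_3 = 39·35422 + 769 = 1382227, q_3 = 39·737 + 16 = 28759 → 1382227/28759
APPEND 50: p_4 = 50·1382227 + 35422 = 69146772, q_4 = 50·28759 + 737 = 1438687 → 69146772/1438687
APPEND 16: p_5 = 16·69146772 + 1382227 = 1107730579, q_5 = 16·1438687 + 28759 = 23047751 → 1107730579/23047751
APPEND 44: p_6 = 44·1107730579 + 69146772 = 48809292248, q_6 = 44·23047751 + 1438687 = 1015539731 → 48809292248/1015539731
APPEND 41: p_7 = 41·48809292248 + 1107730579 = 2002288712747, q_7 = 41·1015539731 + 23047751 = 41660176722 → 2002288712747/41660176722
APPEND 37: p_8 = 37·2002288712747 + 48809292248 = 74133491663887, q_8 = 37·41660176722 + 1015539731 = 1542442078445 → 74133491663887/1542442078445
APPEND 50: p_9 = 50·74133491663887 + 2002288712747 = 3708676871907097, q_9 = 50·1542442078445 + 41660176722 = 77163764098972 → 3708676871907097/77163764098972
APPEND 49: p_10 = 49·3708676871907097 + 74133491663887 = 181799300215111640, q_10 = 49·77163764098972 + 1542442078445 = 3782566882928073 → 181799300215111640/3782566882928073
APPEND 45: p_11 = 45·181799300215111640 + 3708676871907097 = 8184677186551930897, q_11 = 45·3782566882928073 + 77163764098972 = 170292673495862257 → 8184677186551930897/170292673495862257
APPEND 29: p_12 = 29·8184677186551930897 + 181799300215111640 = 237537437710221107653, q_12 = 29·170292673495862257 + 3782566882928073 = 4942270098262933526 → 237537437710221107653/4942270098262933526
APPEND 10: p_13 = 10·237537437710221107653 + 8184677186551930897 = 2383559054288763007427, q_13 = 10·4942270098262933526 + 170292673495862257 = 49592993656125197517 → 2383559054288763007427/49592993656125197517
APPEND 27: p_14 = 27·2383559054288763007427 + 237537437710221107653 = 64593631903506822308182, q_14 = 27·49592993656125197517 + 4942270098262933526 = 1343953098813643266485 → 64593631903506822308182/1343953098813643266485
APPEND 33: p_15 = 33·64593631903506822308182 + 2383559054288763007427 = 2133973411870013899177433, q_15 = 33·1343953098813643266485 + 49592993656125197517 = 44400045254506352991522 → 2133973411870013899177433/44400045254506352991522
APPEND 10: p_16 = 10·2133973411870013899177433 + 64593631903506822308182 = 21404327750603645814082512, q_16 = 10·44400045254506352991522 + 1343953098813643266485 = 445344405643877173181705 → 21404327750603645814082512/445344405643877173181705
APPEND 41: p_17 = 41·21404327750603645814082512 + 2133973411870013899177433 = 879711411186619492276560425, q_17 = 41·445344405643877173181705 + 44400045254506352991522 = 18303520676653470453441427 → 879711411186619492276560425/18303520676653470453441427
APPEND 17: p_18 = 17·879711411186619492276560425 + 21404327750603645814082512 = 14976498317923135014515609737, q_18 = 17·18303520676653470453441427 + 445344405643877173181705 = 311605195908752874881685964 → 14976498317923135014515609737/311605195908752874881685964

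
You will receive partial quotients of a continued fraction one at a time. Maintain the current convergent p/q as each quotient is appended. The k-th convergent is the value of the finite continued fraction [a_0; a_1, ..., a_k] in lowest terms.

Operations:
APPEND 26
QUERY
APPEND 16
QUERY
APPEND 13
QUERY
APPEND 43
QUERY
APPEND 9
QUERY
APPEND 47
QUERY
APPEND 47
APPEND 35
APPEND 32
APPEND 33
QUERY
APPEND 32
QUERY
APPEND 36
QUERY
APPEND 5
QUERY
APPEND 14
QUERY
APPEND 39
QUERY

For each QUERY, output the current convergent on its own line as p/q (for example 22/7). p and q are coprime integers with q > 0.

APPEND 26: p_0 = 26·1 + 0 = 26, q_0 = 26·0 + 1 = 1 → 26/1
APPEND 16: p_1 = 16·26 + 1 = 417, q_1 = 16·1 + 0 = 16 → 417/16
APPEND 13: p_2 = 13·417 + 26 = 5447, q_2 = 13·16 + 1 = 209 → 5447/209
APPEND 43: p_3 = 43·5447 + 417 = 234638, q_3 = 43·209 + 16 = 9003 → 234638/9003
APPEND 9: p_4 = 9·234638 + 5447 = 2117189, q_4 = 9·9003 + 209 = 81236 → 2117189/81236
APPEND 47: p_5 = 47·2117189 + 234638 = 99742521, q_5 = 47·81236 + 9003 = 3827095 → 99742521/3827095
APPEND 47: p_6 = 47·99742521 + 2117189 = 4690015676, q_6 = 47·3827095 + 81236 = 179954701 → 4690015676/179954701
APPEND 35: p_7 = 35·4690015676 + 99742521 = 164250291181, q_7 = 35·179954701 + 3827095 = 6302241630 → 164250291181/6302241630
APPEND 32: p_8 = 32·164250291181 + 4690015676 = 5260699333468, q_8 = 32·6302241630 + 179954701 = 201851686861 → 5260699333468/201851686861
APPEND 33: p_9 = 33·5260699333468 + 164250291181 = 173767328295625, q_9 = 33·201851686861 + 6302241630 = 6667407908043 → 173767328295625/6667407908043
APPEND 32: p_10 = 32·173767328295625 + 5260699333468 = 5565815204793468, q_10 = 32·6667407908043 + 201851686861 = 213558904744237 → 5565815204793468/213558904744237
APPEND 36: p_11 = 36·5565815204793468 + 173767328295625 = 200543114700860473, q_11 = 36·213558904744237 + 6667407908043 = 7694787978700575 → 200543114700860473/7694787978700575
APPEND 5: p_12 = 5·200543114700860473 + 5565815204793468 = 1008281388709095833, q_12 = 5·7694787978700575 + 213558904744237 = 38687498798247112 → 1008281388709095833/38687498798247112
APPEND 14: p_13 = 14·1008281388709095833 + 200543114700860473 = 14316482556628202135, q_13 = 14·38687498798247112 + 7694787978700575 = 549319771154160143 → 14316482556628202135/549319771154160143
APPEND 39: p_14 = 39·14316482556628202135 + 1008281388709095833 = 559351101097208979098, q_14 = 39·549319771154160143 + 38687498798247112 = 21462158573810492689 → 559351101097208979098/21462158573810492689

26/1
417/16
5447/209
234638/9003
2117189/81236
99742521/3827095
173767328295625/6667407908043
5565815204793468/213558904744237
200543114700860473/7694787978700575
1008281388709095833/38687498798247112
14316482556628202135/549319771154160143
559351101097208979098/21462158573810492689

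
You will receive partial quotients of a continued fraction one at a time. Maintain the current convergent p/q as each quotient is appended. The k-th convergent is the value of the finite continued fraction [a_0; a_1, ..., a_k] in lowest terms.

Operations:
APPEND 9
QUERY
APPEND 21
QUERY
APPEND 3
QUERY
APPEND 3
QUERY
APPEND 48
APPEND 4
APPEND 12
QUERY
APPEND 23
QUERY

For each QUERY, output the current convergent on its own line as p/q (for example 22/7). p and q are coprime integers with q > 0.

APPEND 9: p_0 = 9·1 + 0 = 9, q_0 = 9·0 + 1 = 1 → 9/1
APPEND 21: p_1 = 21·9 + 1 = 190, q_1 = 21·1 + 0 = 21 → 190/21
APPEND 3: p_2 = 3·190 + 9 = 579, q_2 = 3·21 + 1 = 64 → 579/64
APPEND 3: p_3 = 3·579 + 190 = 1927, q_3 = 3·64 + 21 = 213 → 1927/213
APPEND 48: p_4 = 48·1927 + 579 = 93075, q_4 = 48·213 + 64 = 10288 → 93075/10288
APPEND 4: p_5 = 4·93075 + 1927 = 374227, q_5 = 4·10288 + 213 = 41365 → 374227/41365
APPEND 12: p_6 = 12·374227 + 93075 = 4583799, q_6 = 12·41365 + 10288 = 506668 → 4583799/506668
APPEND 23: p_7 = 23·4583799 + 374227 = 105801604, q_7 = 23·506668 + 41365 = 11694729 → 105801604/11694729

9/1
190/21
579/64
1927/213
4583799/506668
105801604/11694729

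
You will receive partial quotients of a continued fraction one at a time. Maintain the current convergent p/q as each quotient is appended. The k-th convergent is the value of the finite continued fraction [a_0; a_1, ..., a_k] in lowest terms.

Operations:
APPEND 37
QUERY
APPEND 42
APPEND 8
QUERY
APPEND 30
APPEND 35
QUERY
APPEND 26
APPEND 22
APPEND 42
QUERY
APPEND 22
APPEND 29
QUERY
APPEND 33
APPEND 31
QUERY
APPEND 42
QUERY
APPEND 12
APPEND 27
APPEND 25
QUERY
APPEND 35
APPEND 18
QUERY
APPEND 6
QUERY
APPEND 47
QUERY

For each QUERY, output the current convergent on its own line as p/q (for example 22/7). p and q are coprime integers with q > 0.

37/1
12477/337
13167752/355657
317585156309/8577879044
203155963218305/5487181138461
208248533567265764/5624729923751027
8753149551038195877/236419922692466120
71365153905489271507613/1927551228377052512692
45082719248024617458345557/1217670615272414005309774
272996946271154322982675450/7373564972970263862569593
12875939193992277797644091707/347775224344874815546080645

APPEND 37: p_0 = 37·1 + 0 = 37, q_0 = 37·0 + 1 = 1 → 37/1
APPEND 42: p_1 = 42·37 + 1 = 1555, q_1 = 42·1 + 0 = 42 → 1555/42
APPEND 8: p_2 = 8·1555 + 37 = 12477, q_2 = 8·42 + 1 = 337 → 12477/337
APPEND 30: p_3 = 30·12477 + 1555 = 375865, q_3 = 30·337 + 42 = 10152 → 375865/10152
APPEND 35: p_4 = 35·375865 + 12477 = 13167752, q_4 = 35·10152 + 337 = 355657 → 13167752/355657
APPEND 26: p_5 = 26·13167752 + 375865 = 342737417, q_5 = 26·355657 + 10152 = 9257234 → 342737417/9257234
APPEND 22: p_6 = 22·342737417 + 13167752 = 7553390926, q_6 = 22·9257234 + 355657 = 204014805 → 7553390926/204014805
APPEND 42: p_7 = 42·7553390926 + 342737417 = 317585156309, q_7 = 42·204014805 + 9257234 = 8577879044 → 317585156309/8577879044
APPEND 22: p_8 = 22·317585156309 + 7553390926 = 6994426829724, q_8 = 22·8577879044 + 204014805 = 188917353773 → 6994426829724/188917353773
APPEND 29: p_9 = 29·6994426829724 + 317585156309 = 203155963218305, q_9 = 29·188917353773 + 8577879044 = 5487181138461 → 203155963218305/5487181138461
APPEND 33: p_10 = 33·203155963218305 + 6994426829724 = 6711141213033789, q_10 = 33·5487181138461 + 188917353773 = 181265894922986 → 6711141213033789/181265894922986
APPEND 31: p_11 = 31·6711141213033789 + 203155963218305 = 208248533567265764, q_11 = 31·181265894922986 + 5487181138461 = 5624729923751027 → 208248533567265764/5624729923751027
APPEND 42: p_12 = 42·208248533567265764 + 6711141213033789 = 8753149551038195877, q_12 = 42·5624729923751027 + 181265894922986 = 236419922692466120 → 8753149551038195877/236419922692466120
APPEND 12: p_13 = 12·8753149551038195877 + 208248533567265764 = 105246043146025616288, q_13 = 12·236419922692466120 + 5624729923751027 = 2842663802233344467 → 105246043146025616288/2842663802233344467
APPEND 27: p_14 = 27·105246043146025616288 + 8753149551038195877 = 2850396314493729835653, q_14 = 27·2842663802233344467 + 236419922692466120 = 76988342582992766729 → 2850396314493729835653/76988342582992766729
APPEND 25: p_15 = 25·2850396314493729835653 + 105246043146025616288 = 71365153905489271507613, q_15 = 25·76988342582992766729 + 2842663802233344467 = 1927551228377052512692 → 71365153905489271507613/1927551228377052512692
APPEND 35: p_16 = 35·71365153905489271507613 + 2850396314493729835653 = 2500630783006618232602108, q_16 = 35·1927551228377052512692 + 76988342582992766729 = 67541281335779830710949 → 2500630783006618232602108/67541281335779830710949
APPEND 18: p_17 = 18·2500630783006618232602108 + 71365153905489271507613 = 45082719248024617458345557, q_17 = 18·67541281335779830710949 + 1927551228377052512692 = 1217670615272414005309774 → 45082719248024617458345557/1217670615272414005309774
APPEND 6: p_18 = 6·45082719248024617458345557 + 2500630783006618232602108 = 272996946271154322982675450, q_18 = 6·1217670615272414005309774 + 67541281335779830710949 = 7373564972970263862569593 → 272996946271154322982675450/7373564972970263862569593
APPEND 47: p_19 = 47·272996946271154322982675450 + 45082719248024617458345557 = 12875939193992277797644091707, q_19 = 47·7373564972970263862569593 + 1217670615272414005309774 = 347775224344874815546080645 → 12875939193992277797644091707/347775224344874815546080645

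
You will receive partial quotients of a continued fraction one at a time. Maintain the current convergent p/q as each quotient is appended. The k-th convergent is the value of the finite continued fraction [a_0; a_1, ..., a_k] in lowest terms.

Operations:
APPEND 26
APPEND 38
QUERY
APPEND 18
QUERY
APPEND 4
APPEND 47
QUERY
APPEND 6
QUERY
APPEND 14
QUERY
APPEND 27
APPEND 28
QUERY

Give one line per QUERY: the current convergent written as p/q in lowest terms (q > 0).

989/38
17828/685
3415975/131251
20568151/790284
291370089/11195227
221143065601/8496914791

APPEND 26: p_0 = 26·1 + 0 = 26, q_0 = 26·0 + 1 = 1 → 26/1
APPEND 38: p_1 = 38·26 + 1 = 989, q_1 = 38·1 + 0 = 38 → 989/38
APPEND 18: p_2 = 18·989 + 26 = 17828, q_2 = 18·38 + 1 = 685 → 17828/685
APPEND 4: p_3 = 4·17828 + 989 = 72301, q_3 = 4·685 + 38 = 2778 → 72301/2778
APPEND 47: p_4 = 47·72301 + 17828 = 3415975, q_4 = 47·2778 + 685 = 131251 → 3415975/131251
APPEND 6: p_5 = 6·3415975 + 72301 = 20568151, q_5 = 6·131251 + 2778 = 790284 → 20568151/790284
APPEND 14: p_6 = 14·20568151 + 3415975 = 291370089, q_6 = 14·790284 + 131251 = 11195227 → 291370089/11195227
APPEND 27: p_7 = 27·291370089 + 20568151 = 7887560554, q_7 = 27·11195227 + 790284 = 303061413 → 7887560554/303061413
APPEND 28: p_8 = 28·7887560554 + 291370089 = 221143065601, q_8 = 28·303061413 + 11195227 = 8496914791 → 221143065601/8496914791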